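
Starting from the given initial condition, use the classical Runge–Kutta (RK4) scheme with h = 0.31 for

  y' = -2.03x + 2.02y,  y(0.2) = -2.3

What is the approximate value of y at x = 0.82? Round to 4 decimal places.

-9.1593

RK4: k1 = f(x_n, y_n); k2 = f(x_n + h/2, y_n + (h/2)·k1); k3 = f(x_n + h/2, y_n + (h/2)·k2); k4 = f(x_n + h, y_n + h·k3); y_{n+1} = y_n + (h/6)·(k1 + 2k2 + 2k3 + k4).
x=0.200000, y=-2.300000:
  k1 = f(0.200000, -2.300000) = -5.052000
  k2 = f(0.355000, -3.083060) = -6.948431
  k3 = f(0.355000, -3.377007) = -7.542204
  k4 = f(0.510000, -4.638083) = -10.404228
  y ← -2.300000 + (0.31/6)·(k1 + 2k2 + 2k3 + k4) = -4.595937
x=0.510000, y=-4.595937:
  k1 = f(0.510000, -4.595937) = -10.319094
  k2 = f(0.665000, -6.195397) = -13.864652
  k3 = f(0.665000, -6.744958) = -14.974766
  k4 = f(0.820000, -9.238115) = -20.325592
  y ← -4.595937 + (0.31/6)·(k1 + 2k2 + 2k3 + k4) = -9.159319
y(0.82) ≈ -9.1593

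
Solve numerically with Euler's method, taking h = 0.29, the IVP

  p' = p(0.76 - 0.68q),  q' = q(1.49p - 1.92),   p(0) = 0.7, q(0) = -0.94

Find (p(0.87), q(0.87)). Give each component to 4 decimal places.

Euler on (p,q): p_{n+1} = p_n + h·p', q_{n+1} = q_n + h·q'.
0.000000: (0.700000, -0.940000); f=(0.979440, 0.824380) → (0.984038, -0.700930)
0.290000: (0.984038, -0.700930); f=(1.216893, 0.318071) → (1.336936, -0.608689)
0.580000: (1.336936, -0.608689); f=(1.569441, -0.043847) → (1.792074, -0.621405)
(p(0.87), q(0.87)) ≈ (1.7921, -0.6214)

1.7921, -0.6214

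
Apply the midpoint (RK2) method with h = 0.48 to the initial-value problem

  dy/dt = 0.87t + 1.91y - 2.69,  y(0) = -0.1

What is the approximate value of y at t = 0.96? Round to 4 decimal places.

Midpoint: k1 = f(t_n, y_n); k2 = f(t_n + h/2, y_n + (h/2)·k1); y_{n+1} = y_n + h·k2.
t=0.000000, y=-0.100000:
  k1 = f(0.000000, -0.100000) = -2.881000
  k2 = f(0.240000, -0.791440) = -3.992850
  y ← -0.100000 + 0.48·(-3.992850) = -2.016568
t=0.480000, y=-2.016568:
  k1 = f(0.480000, -2.016568) = -6.124045
  k2 = f(0.720000, -3.486339) = -8.722508
  y ← -2.016568 + 0.48·(-8.722508) = -6.203372
y(0.96) ≈ -6.2034

-6.2034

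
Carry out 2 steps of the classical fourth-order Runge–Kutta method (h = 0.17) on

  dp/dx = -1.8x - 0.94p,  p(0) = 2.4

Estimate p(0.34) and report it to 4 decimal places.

1.6497

RK4: k1 = f(x_n, p_n); k2 = f(x_n + h/2, p_n + (h/2)·k1); k3 = f(x_n + h/2, p_n + (h/2)·k2); k4 = f(x_n + h, p_n + h·k3); p_{n+1} = p_n + (h/6)·(k1 + 2k2 + 2k3 + k4).
x=0.000000, p=2.400000:
  k1 = f(0.000000, 2.400000) = -2.256000
  k2 = f(0.085000, 2.208240) = -2.228746
  k3 = f(0.085000, 2.210557) = -2.230923
  k4 = f(0.170000, 2.020743) = -2.205498
  p ← 2.400000 + (0.17/6)·(k1 + 2k2 + 2k3 + k4) = 2.020876
x=0.170000, p=2.020876:
  k1 = f(0.170000, 2.020876) = -2.205624
  k2 = f(0.255000, 1.833398) = -2.182394
  k3 = f(0.255000, 1.835373) = -2.184250
  k4 = f(0.340000, 1.649554) = -2.162581
  p ← 2.020876 + (0.17/6)·(k1 + 2k2 + 2k3 + k4) = 1.649667
p(0.34) ≈ 1.6497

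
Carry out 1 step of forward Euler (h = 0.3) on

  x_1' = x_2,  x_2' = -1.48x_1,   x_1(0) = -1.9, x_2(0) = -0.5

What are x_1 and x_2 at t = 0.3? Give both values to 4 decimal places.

-2.0500, 0.3436

Euler on (x_1,x_2): x_1_{n+1} = x_1_n + h·x_1', x_2_{n+1} = x_2_n + h·x_2'.
0.000000: (-1.900000, -0.500000); f=(-0.500000, 2.812000) → (-2.050000, 0.343600)
(x_1(0.3), x_2(0.3)) ≈ (-2.0500, 0.3436)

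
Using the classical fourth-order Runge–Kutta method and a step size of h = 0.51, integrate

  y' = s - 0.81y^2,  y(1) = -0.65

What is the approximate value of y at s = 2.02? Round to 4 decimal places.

RK4: k1 = f(s_n, y_n); k2 = f(s_n + h/2, y_n + (h/2)·k1); k3 = f(s_n + h/2, y_n + (h/2)·k2); k4 = f(s_n + h, y_n + h·k3); y_{n+1} = y_n + (h/6)·(k1 + 2k2 + 2k3 + k4).
s=1.000000, y=-0.650000:
  k1 = f(1.000000, -0.650000) = 0.657775
  k2 = f(1.255000, -0.482267) = 1.066609
  k3 = f(1.255000, -0.378015) = 1.139255
  k4 = f(1.510000, -0.068980) = 1.506146
  y ← -0.650000 + (0.51/6)·(k1 + 2k2 + 2k3 + k4) = -0.091070
s=1.510000, y=-0.091070:
  k1 = f(1.510000, -0.091070) = 1.503282
  k2 = f(1.765000, 0.292267) = 1.695810
  k3 = f(1.765000, 0.341362) = 1.670613
  k4 = f(2.020000, 0.760942) = 1.550983
  y ← -0.091070 + (0.51/6)·(k1 + 2k2 + 2k3 + k4) = 0.740834
y(2.02) ≈ 0.7408

0.7408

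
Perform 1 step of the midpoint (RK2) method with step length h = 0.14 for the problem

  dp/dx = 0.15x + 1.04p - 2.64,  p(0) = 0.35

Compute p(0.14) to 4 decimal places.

Midpoint: k1 = f(x_n, p_n); k2 = f(x_n + h/2, p_n + (h/2)·k1); p_{n+1} = p_n + h·k2.
x=0.000000, p=0.350000:
  k1 = f(0.000000, 0.350000) = -2.276000
  k2 = f(0.070000, 0.190680) = -2.431193
  p ← 0.350000 + 0.14·(-2.431193) = 0.009633
p(0.14) ≈ 0.0096

0.0096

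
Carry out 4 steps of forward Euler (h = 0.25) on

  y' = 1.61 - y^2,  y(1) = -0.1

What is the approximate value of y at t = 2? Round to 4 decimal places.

Euler: y_{n+1} = y_n + h·f(t_n, y_n).
t=1.000000, y=-0.100000: f=1.600000 → y ← -0.100000 + 0.25·1.600000 = 0.300000
t=1.250000, y=0.300000: f=1.520000 → y ← 0.300000 + 0.25·1.520000 = 0.680000
t=1.500000, y=0.680000: f=1.147600 → y ← 0.680000 + 0.25·1.147600 = 0.966900
t=1.750000, y=0.966900: f=0.675104 → y ← 0.966900 + 0.25·0.675104 = 1.135676
y(2) ≈ 1.1357

1.1357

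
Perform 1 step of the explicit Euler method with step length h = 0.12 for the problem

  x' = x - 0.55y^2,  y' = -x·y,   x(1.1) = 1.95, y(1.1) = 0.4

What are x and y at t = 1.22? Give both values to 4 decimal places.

2.1734, 0.3064

Euler on (x,y): x_{n+1} = x_n + h·x', y_{n+1} = y_n + h·y'.
1.100000: (1.950000, 0.400000); f=(1.862000, -0.780000) → (2.173440, 0.306400)
(x(1.22), y(1.22)) ≈ (2.1734, 0.3064)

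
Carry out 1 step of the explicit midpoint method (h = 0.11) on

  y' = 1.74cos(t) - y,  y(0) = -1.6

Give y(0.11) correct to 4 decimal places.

Midpoint: k1 = f(t_n, y_n); k2 = f(t_n + h/2, y_n + (h/2)·k1); y_{n+1} = y_n + h·k2.
t=0.000000, y=-1.600000:
  k1 = f(0.000000, -1.600000) = 3.340000
  k2 = f(0.055000, -1.416300) = 3.153669
  y ← -1.600000 + 0.11·3.153669 = -1.253096
y(0.11) ≈ -1.2531

-1.2531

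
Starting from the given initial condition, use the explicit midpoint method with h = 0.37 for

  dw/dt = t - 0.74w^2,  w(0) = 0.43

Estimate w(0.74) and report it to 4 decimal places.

0.5922

Midpoint: k1 = f(t_n, w_n); k2 = f(t_n + h/2, w_n + (h/2)·k1); w_{n+1} = w_n + h·k2.
t=0.000000, w=0.430000:
  k1 = f(0.000000, 0.430000) = -0.136826
  k2 = f(0.185000, 0.404687) = 0.063809
  w ← 0.430000 + 0.37·0.063809 = 0.453609
t=0.370000, w=0.453609:
  k1 = f(0.370000, 0.453609) = 0.217737
  k2 = f(0.555000, 0.493891) = 0.374493
  w ← 0.453609 + 0.37·0.374493 = 0.592172
w(0.74) ≈ 0.5922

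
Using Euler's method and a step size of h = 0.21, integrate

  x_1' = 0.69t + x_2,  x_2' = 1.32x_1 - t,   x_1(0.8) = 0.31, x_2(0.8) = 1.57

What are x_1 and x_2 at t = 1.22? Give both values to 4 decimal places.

1.2144, 1.4853

Euler on (x_1,x_2): x_1_{n+1} = x_1_n + h·x_1', x_2_{n+1} = x_2_n + h·x_2'.
0.800000: (0.310000, 1.570000); f=(2.122000, -0.390800) → (0.755620, 1.487932)
1.010000: (0.755620, 1.487932); f=(2.184832, -0.012582) → (1.214435, 1.485290)
(x_1(1.22), x_2(1.22)) ≈ (1.2144, 1.4853)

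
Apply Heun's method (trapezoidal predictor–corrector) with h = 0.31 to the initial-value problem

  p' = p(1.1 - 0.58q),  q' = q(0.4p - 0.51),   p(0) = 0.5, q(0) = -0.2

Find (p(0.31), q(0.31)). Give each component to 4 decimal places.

Heun on (p,q): k1 = f(t_n, state_n); k2 = f(t_n + h, state_n + h·k1); state_{n+1} = state_n + (h/2)·(k1 + k2).
0.000000: (0.500000, -0.200000)
  k1 = (0.608000, 0.062000)
  predictor → (0.688480, -0.180780)
  k2 = (0.829517, 0.042412)
  → (0.722815, -0.183816)
(p(0.31), q(0.31)) ≈ (0.7228, -0.1838)

0.7228, -0.1838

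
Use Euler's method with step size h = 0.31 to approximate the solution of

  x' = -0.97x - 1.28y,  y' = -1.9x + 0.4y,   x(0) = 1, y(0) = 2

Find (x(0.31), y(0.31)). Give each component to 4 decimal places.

Euler on (x,y): x_{n+1} = x_n + h·x', y_{n+1} = y_n + h·y'.
0.000000: (1.000000, 2.000000); f=(-3.530000, -1.100000) → (-0.094300, 1.659000)
(x(0.31), y(0.31)) ≈ (-0.0943, 1.6590)

-0.0943, 1.6590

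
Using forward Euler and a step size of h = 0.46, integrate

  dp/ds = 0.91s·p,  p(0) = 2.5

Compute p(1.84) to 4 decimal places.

Euler: p_{n+1} = p_n + h·f(s_n, p_n).
s=0.000000, p=2.500000: f=0.000000 → p ← 2.500000 + 0.46·0.000000 = 2.500000
s=0.460000, p=2.500000: f=1.046500 → p ← 2.500000 + 0.46·1.046500 = 2.981390
s=0.920000, p=2.981390: f=2.496020 → p ← 2.981390 + 0.46·2.496020 = 4.129559
s=1.380000, p=4.129559: f=5.185900 → p ← 4.129559 + 0.46·5.185900 = 6.515073
p(1.84) ≈ 6.5151

6.5151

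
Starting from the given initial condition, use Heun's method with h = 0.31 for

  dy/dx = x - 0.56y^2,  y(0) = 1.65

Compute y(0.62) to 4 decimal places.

1.2195

Heun: k1 = f(x_n, y_n); k2 = f(x_n + h, y_n + h·k1); y_{n+1} = y_n + (h/2)·(k1 + k2).
x=0.000000, y=1.650000:
  k1 = f(0.000000, 1.650000) = -1.524600
  k2 = f(0.310000, 1.177374) = -0.466277
  y ← 1.650000 + (0.31/2)·(-1.524600 + (-0.466277)) = 1.341414
x=0.310000, y=1.341414:
  k1 = f(0.310000, 1.341414) = -0.697659
  k2 = f(0.620000, 1.125140) = -0.088926
  y ← 1.341414 + (0.31/2)·(-0.697659 + (-0.088926)) = 1.219493
y(0.62) ≈ 1.2195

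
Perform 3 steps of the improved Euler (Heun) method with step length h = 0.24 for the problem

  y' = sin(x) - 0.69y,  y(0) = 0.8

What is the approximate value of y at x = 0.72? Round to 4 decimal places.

Heun: k1 = f(x_n, y_n); k2 = f(x_n + h, y_n + h·k1); y_{n+1} = y_n + (h/2)·(k1 + k2).
x=0.000000, y=0.800000:
  k1 = f(0.000000, 0.800000) = -0.552000
  k2 = f(0.240000, 0.667520) = -0.222886
  y ← 0.800000 + (0.24/2)·(-0.552000 + (-0.222886)) = 0.707014
x=0.240000, y=0.707014:
  k1 = f(0.240000, 0.707014) = -0.250137
  k2 = f(0.480000, 0.646981) = 0.015362
  y ← 0.707014 + (0.24/2)·(-0.250137 + 0.015362) = 0.678841
x=0.480000, y=0.678841:
  k1 = f(0.480000, 0.678841) = -0.006621
  k2 = f(0.720000, 0.677252) = 0.192081
  y ← 0.678841 + (0.24/2)·(-0.006621 + 0.192081) = 0.701096
y(0.72) ≈ 0.7011

0.7011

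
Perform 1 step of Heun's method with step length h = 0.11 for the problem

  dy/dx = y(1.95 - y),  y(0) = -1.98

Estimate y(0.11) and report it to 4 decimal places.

Heun: k1 = f(x_n, y_n); k2 = f(x_n + h, y_n + h·k1); y_{n+1} = y_n + (h/2)·(k1 + k2).
x=0.000000, y=-1.980000:
  k1 = f(0.000000, -1.980000) = -7.781400
  k2 = f(0.110000, -2.835954) = -13.572745
  y ← -1.980000 + (0.11/2)·(-7.781400 + (-13.572745)) = -3.154478
y(0.11) ≈ -3.1545

-3.1545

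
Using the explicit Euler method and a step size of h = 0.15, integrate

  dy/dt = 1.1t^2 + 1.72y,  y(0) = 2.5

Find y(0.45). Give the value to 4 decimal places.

Euler: y_{n+1} = y_n + h·f(t_n, y_n).
t=0.000000, y=2.500000: f=4.300000 → y ← 2.500000 + 0.15·4.300000 = 3.145000
t=0.150000, y=3.145000: f=5.434150 → y ← 3.145000 + 0.15·5.434150 = 3.960122
t=0.300000, y=3.960122: f=6.910411 → y ← 3.960122 + 0.15·6.910411 = 4.996684
y(0.45) ≈ 4.9967

4.9967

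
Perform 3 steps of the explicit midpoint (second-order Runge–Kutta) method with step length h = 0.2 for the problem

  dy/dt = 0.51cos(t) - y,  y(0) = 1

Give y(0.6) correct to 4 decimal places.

0.7646

Midpoint: k1 = f(t_n, y_n); k2 = f(t_n + h/2, y_n + (h/2)·k1); y_{n+1} = y_n + h·k2.
t=0.000000, y=1.000000:
  k1 = f(0.000000, 1.000000) = -0.490000
  k2 = f(0.100000, 0.951000) = -0.443548
  y ← 1.000000 + 0.2·(-0.443548) = 0.911290
t=0.200000, y=0.911290:
  k1 = f(0.200000, 0.911290) = -0.411456
  k2 = f(0.300000, 0.870145) = -0.382923
  y ← 0.911290 + 0.2·(-0.382923) = 0.834706
t=0.400000, y=0.834706:
  k1 = f(0.400000, 0.834706) = -0.364965
  k2 = f(0.500000, 0.798209) = -0.350642
  y ← 0.834706 + 0.2·(-0.350642) = 0.764577
y(0.6) ≈ 0.7646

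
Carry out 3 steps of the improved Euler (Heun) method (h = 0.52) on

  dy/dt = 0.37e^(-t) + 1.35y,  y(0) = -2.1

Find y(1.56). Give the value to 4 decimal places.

-14.3603

Heun: k1 = f(t_n, y_n); k2 = f(t_n + h, y_n + h·k1); y_{n+1} = y_n + (h/2)·(k1 + k2).
t=0.000000, y=-2.100000:
  k1 = f(0.000000, -2.100000) = -2.465000
  k2 = f(0.520000, -3.381800) = -4.345457
  y ← -2.100000 + (0.52/2)·(-2.465000 + (-4.345457)) = -3.870719
t=0.520000, y=-3.870719:
  k1 = f(0.520000, -3.870719) = -5.005498
  k2 = f(1.040000, -6.473578) = -8.608552
  y ← -3.870719 + (0.52/2)·(-5.005498 + (-8.608552)) = -7.410372
t=1.040000, y=-7.410372:
  k1 = f(1.040000, -7.410372) = -9.873224
  k2 = f(1.560000, -12.544448) = -16.857255
  y ← -7.410372 + (0.52/2)·(-9.873224 + (-16.857255)) = -14.360296
y(1.56) ≈ -14.3603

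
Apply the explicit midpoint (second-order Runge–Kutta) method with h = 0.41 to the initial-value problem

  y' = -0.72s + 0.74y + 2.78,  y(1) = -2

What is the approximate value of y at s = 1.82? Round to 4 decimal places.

Midpoint: k1 = f(s_n, y_n); k2 = f(s_n + h/2, y_n + (h/2)·k1); y_{n+1} = y_n + h·k2.
s=1.000000, y=-2.000000:
  k1 = f(1.000000, -2.000000) = 0.580000
  k2 = f(1.205000, -1.881100) = 0.520386
  y ← -2.000000 + 0.41·0.520386 = -1.786642
s=1.410000, y=-1.786642:
  k1 = f(1.410000, -1.786642) = 0.442685
  k2 = f(1.615000, -1.695891) = 0.362240
  y ← -1.786642 + 0.41·0.362240 = -1.638123
y(1.82) ≈ -1.6381

-1.6381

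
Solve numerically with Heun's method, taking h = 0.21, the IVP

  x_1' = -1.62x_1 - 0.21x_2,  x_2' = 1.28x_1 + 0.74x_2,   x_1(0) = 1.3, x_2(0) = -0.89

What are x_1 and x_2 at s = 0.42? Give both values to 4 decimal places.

Heun on (x_1,x_2): k1 = f(s_n, state_n); k2 = f(s_n + h, state_n + h·k1); state_{n+1} = state_n + (h/2)·(k1 + k2).
0.000000: (1.300000, -0.890000)
  k1 = (-1.919100, 1.005400)
  predictor → (0.896989, -0.678866)
  k2 = (-1.310560, 0.645785)
  → (0.960886, -0.716626)
0.210000: (0.960886, -0.716626)
  k1 = (-1.406143, 0.699631)
  predictor → (0.665596, -0.569703)
  k2 = (-0.958627, 0.430382)
  → (0.712585, -0.597974)
(x_1(0.42), x_2(0.42)) ≈ (0.7126, -0.5980)

0.7126, -0.5980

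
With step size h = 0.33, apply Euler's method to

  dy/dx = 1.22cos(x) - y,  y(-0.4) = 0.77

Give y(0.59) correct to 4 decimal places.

1.0562

Euler: y_{n+1} = y_n + h·f(x_n, y_n).
x=-0.400000, y=0.770000: f=0.353694 → y ← 0.770000 + 0.33·0.353694 = 0.886719
x=-0.070000, y=0.886719: f=0.330293 → y ← 0.886719 + 0.33·0.330293 = 0.995716
x=0.260000, y=0.995716: f=0.183280 → y ← 0.995716 + 0.33·0.183280 = 1.056198
y(0.59) ≈ 1.0562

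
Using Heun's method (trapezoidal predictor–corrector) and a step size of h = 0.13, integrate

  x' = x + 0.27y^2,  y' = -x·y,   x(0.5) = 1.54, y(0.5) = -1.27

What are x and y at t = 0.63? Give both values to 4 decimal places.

Heun on (x,y): k1 = f(t_n, state_n); k2 = f(t_n + h, state_n + h·k1); state_{n+1} = state_n + (h/2)·(k1 + k2).
0.500000: (1.540000, -1.270000)
  k1 = (1.975483, 1.955800)
  predictor → (1.796813, -1.015746)
  k2 = (2.075383, 1.825105)
  → (1.803306, -1.024241)
(x(0.63), y(0.63)) ≈ (1.8033, -1.0242)

1.8033, -1.0242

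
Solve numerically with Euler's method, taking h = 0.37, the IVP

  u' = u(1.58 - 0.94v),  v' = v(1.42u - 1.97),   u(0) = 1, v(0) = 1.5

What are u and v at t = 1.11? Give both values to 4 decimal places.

1.5407, 0.9157

Euler on (u,v): u_{n+1} = u_n + h·u', v_{n+1} = v_n + h·v'.
0.000000: (1.000000, 1.500000); f=(0.170000, -0.825000) → (1.062900, 1.194750)
0.370000: (1.062900, 1.194750); f=(0.485676, -0.550400) → (1.242600, 0.991102)
0.740000: (1.242600, 0.991102); f=(0.805657, -0.203679) → (1.540693, 0.915741)
(u(1.11), v(1.11)) ≈ (1.5407, 0.9157)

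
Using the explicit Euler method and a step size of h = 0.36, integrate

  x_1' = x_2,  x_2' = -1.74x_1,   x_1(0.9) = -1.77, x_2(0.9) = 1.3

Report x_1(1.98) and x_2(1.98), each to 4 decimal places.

Euler on (x_1,x_2): x_1_{n+1} = x_1_n + h·x_1', x_2_{n+1} = x_2_n + h·x_2'.
0.900000: (-1.770000, 1.300000); f=(1.300000, 3.079800) → (-1.302000, 2.408728)
1.260000: (-1.302000, 2.408728); f=(2.408728, 2.265480) → (-0.434858, 3.224301)
1.620000: (-0.434858, 3.224301); f=(3.224301, 0.756653) → (0.725890, 3.496696)
(x_1(1.98), x_2(1.98)) ≈ (0.7259, 3.4967)

0.7259, 3.4967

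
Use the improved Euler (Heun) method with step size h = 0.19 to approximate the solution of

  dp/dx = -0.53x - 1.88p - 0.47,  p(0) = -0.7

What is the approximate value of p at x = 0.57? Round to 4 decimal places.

Heun: k1 = f(x_n, p_n); k2 = f(x_n + h, p_n + h·k1); p_{n+1} = p_n + (h/2)·(k1 + k2).
x=0.000000, p=-0.700000:
  k1 = f(0.000000, -0.700000) = 0.846000
  k2 = f(0.190000, -0.539260) = 0.443109
  p ← -0.700000 + (0.19/2)·(0.846000 + 0.443109) = -0.577535
x=0.190000, p=-0.577535:
  k1 = f(0.190000, -0.577535) = 0.515065
  k2 = f(0.380000, -0.479672) = 0.230384
  p ← -0.577535 + (0.19/2)·(0.515065 + 0.230384) = -0.506717
x=0.380000, p=-0.506717:
  k1 = f(0.380000, -0.506717) = 0.281228
  k2 = f(0.570000, -0.453284) = 0.080073
  p ← -0.506717 + (0.19/2)·(0.281228 + 0.080073) = -0.472393
p(0.57) ≈ -0.4724

-0.4724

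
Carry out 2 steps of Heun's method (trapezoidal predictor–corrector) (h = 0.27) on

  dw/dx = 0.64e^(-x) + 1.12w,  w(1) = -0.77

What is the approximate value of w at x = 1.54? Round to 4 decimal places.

Heun: k1 = f(x_n, w_n); k2 = f(x_n + h, w_n + h·k1); w_{n+1} = w_n + (h/2)·(k1 + k2).
x=1.000000, w=-0.770000:
  k1 = f(1.000000, -0.770000) = -0.626957
  k2 = f(1.270000, -0.939278) = -0.872260
  w ← -0.770000 + (0.27/2)·(-0.626957 + (-0.872260)) = -0.972394
x=1.270000, w=-0.972394:
  k1 = f(1.270000, -0.972394) = -0.909349
  k2 = f(1.540000, -1.217919) = -1.226865
  w ← -0.972394 + (0.27/2)·(-0.909349 + (-1.226865)) = -1.260783
w(1.54) ≈ -1.2608

-1.2608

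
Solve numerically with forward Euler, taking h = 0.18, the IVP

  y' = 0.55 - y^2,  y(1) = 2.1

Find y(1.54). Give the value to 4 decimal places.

Euler: y_{n+1} = y_n + h·f(x_n, y_n).
x=1.000000, y=2.100000: f=-3.860000 → y ← 2.100000 + 0.18·(-3.860000) = 1.405200
x=1.180000, y=1.405200: f=-1.424587 → y ← 1.405200 + 0.18·(-1.424587) = 1.148774
x=1.360000, y=1.148774: f=-0.769682 → y ← 1.148774 + 0.18·(-0.769682) = 1.010231
y(1.54) ≈ 1.0102

1.0102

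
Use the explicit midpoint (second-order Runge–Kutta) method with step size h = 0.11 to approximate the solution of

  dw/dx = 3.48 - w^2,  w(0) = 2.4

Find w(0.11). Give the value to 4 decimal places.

2.2137

Midpoint: k1 = f(x_n, w_n); k2 = f(x_n + h/2, w_n + (h/2)·k1); w_{n+1} = w_n + h·k2.
x=0.000000, w=2.400000:
  k1 = f(0.000000, 2.400000) = -2.280000
  k2 = f(0.055000, 2.274600) = -1.693805
  w ← 2.400000 + 0.11·(-1.693805) = 2.213681
w(0.11) ≈ 2.2137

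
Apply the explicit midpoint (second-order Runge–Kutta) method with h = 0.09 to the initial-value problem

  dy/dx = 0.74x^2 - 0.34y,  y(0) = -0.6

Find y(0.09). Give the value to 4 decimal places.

Midpoint: k1 = f(x_n, y_n); k2 = f(x_n + h/2, y_n + (h/2)·k1); y_{n+1} = y_n + h·k2.
x=0.000000, y=-0.600000:
  k1 = f(0.000000, -0.600000) = 0.204000
  k2 = f(0.045000, -0.590820) = 0.202377
  y ← -0.600000 + 0.09·0.202377 = -0.581786
y(0.09) ≈ -0.5818

-0.5818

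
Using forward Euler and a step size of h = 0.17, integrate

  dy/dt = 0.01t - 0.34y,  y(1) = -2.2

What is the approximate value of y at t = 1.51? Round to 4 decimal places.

-1.8345

Euler: y_{n+1} = y_n + h·f(t_n, y_n).
t=1.000000, y=-2.200000: f=0.758000 → y ← -2.200000 + 0.17·0.758000 = -2.071140
t=1.170000, y=-2.071140: f=0.715888 → y ← -2.071140 + 0.17·0.715888 = -1.949439
t=1.340000, y=-1.949439: f=0.676209 → y ← -1.949439 + 0.17·0.676209 = -1.834484
y(1.51) ≈ -1.8345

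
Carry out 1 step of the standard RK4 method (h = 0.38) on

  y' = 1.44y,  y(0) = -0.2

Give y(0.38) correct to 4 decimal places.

-0.3456

RK4: k1 = f(t_n, y_n); k2 = f(t_n + h/2, y_n + (h/2)·k1); k3 = f(t_n + h/2, y_n + (h/2)·k2); k4 = f(t_n + h, y_n + h·k3); y_{n+1} = y_n + (h/6)·(k1 + 2k2 + 2k3 + k4).
t=0.000000, y=-0.200000:
  k1 = f(0.000000, -0.200000) = -0.288000
  k2 = f(0.190000, -0.254720) = -0.366797
  k3 = f(0.190000, -0.269691) = -0.388356
  k4 = f(0.380000, -0.347575) = -0.500508
  y ← -0.200000 + (0.38/6)·(k1 + 2k2 + 2k3 + k4) = -0.345591
y(0.38) ≈ -0.3456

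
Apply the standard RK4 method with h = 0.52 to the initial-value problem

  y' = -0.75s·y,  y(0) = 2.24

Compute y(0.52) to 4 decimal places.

2.0240

RK4: k1 = f(s_n, y_n); k2 = f(s_n + h/2, y_n + (h/2)·k1); k3 = f(s_n + h/2, y_n + (h/2)·k2); k4 = f(s_n + h, y_n + h·k3); y_{n+1} = y_n + (h/6)·(k1 + 2k2 + 2k3 + k4).
s=0.000000, y=2.240000:
  k1 = f(0.000000, 2.240000) = 0.000000
  k2 = f(0.260000, 2.240000) = -0.436800
  k3 = f(0.260000, 2.126432) = -0.414654
  k4 = f(0.520000, 2.024380) = -0.789508
  y ← 2.240000 + (0.52/6)·(k1 + 2k2 + 2k3 + k4) = 2.023991
y(0.52) ≈ 2.0240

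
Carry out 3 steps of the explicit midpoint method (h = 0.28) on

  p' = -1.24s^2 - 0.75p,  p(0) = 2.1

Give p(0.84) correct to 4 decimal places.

Midpoint: k1 = f(s_n, p_n); k2 = f(s_n + h/2, p_n + (h/2)·k1); p_{n+1} = p_n + h·k2.
s=0.000000, p=2.100000:
  k1 = f(0.000000, 2.100000) = -1.575000
  k2 = f(0.140000, 1.879500) = -1.433929
  p ← 2.100000 + 0.28·(-1.433929) = 1.698500
s=0.280000, p=1.698500:
  k1 = f(0.280000, 1.698500) = -1.371091
  k2 = f(0.420000, 1.506547) = -1.348646
  p ← 1.698500 + 0.28·(-1.348646) = 1.320879
s=0.560000, p=1.320879:
  k1 = f(0.560000, 1.320879) = -1.379523
  k2 = f(0.700000, 1.127746) = -1.453409
  p ← 1.320879 + 0.28·(-1.453409) = 0.913924
p(0.84) ≈ 0.9139

0.9139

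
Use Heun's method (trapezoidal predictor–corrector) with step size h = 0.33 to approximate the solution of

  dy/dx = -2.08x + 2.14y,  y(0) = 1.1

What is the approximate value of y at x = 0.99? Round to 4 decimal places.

Heun: k1 = f(x_n, y_n); k2 = f(x_n + h, y_n + h·k1); y_{n+1} = y_n + (h/2)·(k1 + k2).
x=0.000000, y=1.100000:
  k1 = f(0.000000, 1.100000) = 2.354000
  k2 = f(0.330000, 1.876820) = 3.329995
  y ← 1.100000 + (0.33/2)·(2.354000 + 3.329995) = 2.037859
x=0.330000, y=2.037859:
  k1 = f(0.330000, 2.037859) = 3.674619
  k2 = f(0.660000, 3.250483) = 5.583234
  y ← 2.037859 + (0.33/2)·(3.674619 + 5.583234) = 3.565405
x=0.660000, y=3.565405:
  k1 = f(0.660000, 3.565405) = 6.257166
  k2 = f(0.990000, 5.630270) = 9.989577
  y ← 3.565405 + (0.33/2)·(6.257166 + 9.989577) = 6.246118
y(0.99) ≈ 6.2461

6.2461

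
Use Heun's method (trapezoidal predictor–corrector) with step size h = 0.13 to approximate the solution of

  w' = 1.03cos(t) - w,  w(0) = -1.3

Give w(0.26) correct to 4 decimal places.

Heun: k1 = f(t_n, w_n); k2 = f(t_n + h, w_n + h·k1); w_{n+1} = w_n + (h/2)·(k1 + k2).
t=0.000000, w=-1.300000:
  k1 = f(0.000000, -1.300000) = 2.330000
  k2 = f(0.130000, -0.997100) = 2.018409
  w ← -1.300000 + (0.13/2)·(2.330000 + 2.018409) = -1.017353
t=0.130000, w=-1.017353:
  k1 = f(0.130000, -1.017353) = 2.038662
  k2 = f(0.260000, -0.752327) = 1.747709
  w ← -1.017353 + (0.13/2)·(2.038662 + 1.747709) = -0.771239
w(0.26) ≈ -0.7712

-0.7712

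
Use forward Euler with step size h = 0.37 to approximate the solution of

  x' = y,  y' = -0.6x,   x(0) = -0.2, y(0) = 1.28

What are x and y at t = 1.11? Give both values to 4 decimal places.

Euler on (x,y): x_{n+1} = x_n + h·x', y_{n+1} = y_n + h·y'.
0.000000: (-0.200000, 1.280000); f=(1.280000, 0.120000) → (0.273600, 1.324400)
0.370000: (0.273600, 1.324400); f=(1.324400, -0.164160) → (0.763628, 1.263661)
0.740000: (0.763628, 1.263661); f=(1.263661, -0.458177) → (1.231182, 1.094135)
(x(1.11), y(1.11)) ≈ (1.2312, 1.0941)

1.2312, 1.0941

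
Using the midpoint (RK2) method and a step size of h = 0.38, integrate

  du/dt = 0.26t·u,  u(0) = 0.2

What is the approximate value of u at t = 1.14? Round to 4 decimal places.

0.2364

Midpoint: k1 = f(t_n, u_n); k2 = f(t_n + h/2, u_n + (h/2)·k1); u_{n+1} = u_n + h·k2.
t=0.000000, u=0.200000:
  k1 = f(0.000000, 0.200000) = 0.000000
  k2 = f(0.190000, 0.200000) = 0.009880
  u ← 0.200000 + 0.38·0.009880 = 0.203754
t=0.380000, u=0.203754:
  k1 = f(0.380000, 0.203754) = 0.020131
  k2 = f(0.570000, 0.207579) = 0.030763
  u ← 0.203754 + 0.38·0.030763 = 0.215444
t=0.760000, u=0.215444:
  k1 = f(0.760000, 0.215444) = 0.042572
  k2 = f(0.950000, 0.223533) = 0.055213
  u ← 0.215444 + 0.38·0.055213 = 0.236425
u(1.14) ≈ 0.2364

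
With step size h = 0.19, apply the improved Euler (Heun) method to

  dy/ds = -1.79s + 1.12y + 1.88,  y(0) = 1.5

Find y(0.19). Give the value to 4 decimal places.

2.2161

Heun: k1 = f(s_n, y_n); k2 = f(s_n + h, y_n + h·k1); y_{n+1} = y_n + (h/2)·(k1 + k2).
s=0.000000, y=1.500000:
  k1 = f(0.000000, 1.500000) = 3.560000
  k2 = f(0.190000, 2.176400) = 3.977468
  y ← 1.500000 + (0.19/2)·(3.560000 + 3.977468) = 2.216059
y(0.19) ≈ 2.2161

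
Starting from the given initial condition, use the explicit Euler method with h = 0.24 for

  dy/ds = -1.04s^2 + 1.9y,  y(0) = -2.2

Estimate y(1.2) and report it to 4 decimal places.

-14.9803

Euler: y_{n+1} = y_n + h·f(s_n, y_n).
s=0.000000, y=-2.200000: f=-4.180000 → y ← -2.200000 + 0.24·(-4.180000) = -3.203200
s=0.240000, y=-3.203200: f=-6.145984 → y ← -3.203200 + 0.24·(-6.145984) = -4.678236
s=0.480000, y=-4.678236: f=-9.128265 → y ← -4.678236 + 0.24·(-9.128265) = -6.869020
s=0.720000, y=-6.869020: f=-13.590273 → y ← -6.869020 + 0.24·(-13.590273) = -10.130685
s=0.960000, y=-10.130685: f=-20.206766 → y ← -10.130685 + 0.24·(-20.206766) = -14.980309
y(1.2) ≈ -14.9803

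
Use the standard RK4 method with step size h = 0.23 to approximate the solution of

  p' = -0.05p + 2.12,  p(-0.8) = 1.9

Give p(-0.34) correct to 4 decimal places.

2.8209

RK4: k1 = f(s_n, p_n); k2 = f(s_n + h/2, p_n + (h/2)·k1); k3 = f(s_n + h/2, p_n + (h/2)·k2); k4 = f(s_n + h, p_n + h·k3); p_{n+1} = p_n + (h/6)·(k1 + 2k2 + 2k3 + k4).
s=-0.800000, p=1.900000:
  k1 = f(-0.800000, 1.900000) = 2.025000
  k2 = f(-0.685000, 2.132875) = 2.013356
  k3 = f(-0.685000, 2.131536) = 2.013423
  k4 = f(-0.570000, 2.363087) = 2.001846
  p ← 1.900000 + (0.23/6)·(k1 + 2k2 + 2k3 + k4) = 2.363082
s=-0.570000, p=2.363082:
  k1 = f(-0.570000, 2.363082) = 2.001846
  k2 = f(-0.455000, 2.593294) = 1.990335
  k3 = f(-0.455000, 2.591971) = 1.990401
  k4 = f(-0.340000, 2.820875) = 1.978956
  p ← 2.363082 + (0.23/6)·(k1 + 2k2 + 2k3 + k4) = 2.820869
p(-0.34) ≈ 2.8209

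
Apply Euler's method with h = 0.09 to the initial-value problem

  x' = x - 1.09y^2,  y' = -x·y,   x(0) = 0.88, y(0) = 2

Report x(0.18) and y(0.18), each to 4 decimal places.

Euler on (x,y): x_{n+1} = x_n + h·x', y_{n+1} = y_n + h·y'.
0.000000: (0.880000, 2.000000); f=(-3.480000, -1.760000) → (0.566800, 1.841600)
0.090000: (0.566800, 1.841600); f=(-3.129925, -1.043819) → (0.285107, 1.747656)
(x(0.18), y(0.18)) ≈ (0.2851, 1.7477)

0.2851, 1.7477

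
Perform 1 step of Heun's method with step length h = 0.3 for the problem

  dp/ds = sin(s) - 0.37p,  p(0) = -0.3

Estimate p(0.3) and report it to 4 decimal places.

Heun: k1 = f(s_n, p_n); k2 = f(s_n + h, p_n + h·k1); p_{n+1} = p_n + (h/2)·(k1 + k2).
s=0.000000, p=-0.300000:
  k1 = f(0.000000, -0.300000) = 0.111000
  k2 = f(0.300000, -0.266700) = 0.394199
  p ← -0.300000 + (0.3/2)·(0.111000 + 0.394199) = -0.224220
p(0.3) ≈ -0.2242

-0.2242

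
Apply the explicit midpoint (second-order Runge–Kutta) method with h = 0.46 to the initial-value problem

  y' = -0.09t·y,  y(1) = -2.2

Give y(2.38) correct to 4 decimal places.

Midpoint: k1 = f(t_n, y_n); k2 = f(t_n + h/2, y_n + (h/2)·k1); y_{n+1} = y_n + h·k2.
t=1.000000, y=-2.200000:
  k1 = f(1.000000, -2.200000) = 0.198000
  k2 = f(1.230000, -2.154460) = 0.238499
  y ← -2.200000 + 0.46·0.238499 = -2.090291
t=1.460000, y=-2.090291:
  k1 = f(1.460000, -2.090291) = 0.274664
  k2 = f(1.690000, -2.027118) = 0.308325
  y ← -2.090291 + 0.46·0.308325 = -1.948461
t=1.920000, y=-1.948461:
  k1 = f(1.920000, -1.948461) = 0.336694
  k2 = f(2.150000, -1.871022) = 0.362043
  y ← -1.948461 + 0.46·0.362043 = -1.781922
y(2.38) ≈ -1.7819

-1.7819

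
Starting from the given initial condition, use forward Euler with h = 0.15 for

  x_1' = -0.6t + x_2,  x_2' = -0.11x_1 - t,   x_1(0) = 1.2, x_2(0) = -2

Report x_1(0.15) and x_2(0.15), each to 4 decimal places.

Euler on (x_1,x_2): x_1_{n+1} = x_1_n + h·x_1', x_2_{n+1} = x_2_n + h·x_2'.
0.000000: (1.200000, -2.000000); f=(-2.000000, -0.132000) → (0.900000, -2.019800)
(x_1(0.15), x_2(0.15)) ≈ (0.9000, -2.0198)

0.9000, -2.0198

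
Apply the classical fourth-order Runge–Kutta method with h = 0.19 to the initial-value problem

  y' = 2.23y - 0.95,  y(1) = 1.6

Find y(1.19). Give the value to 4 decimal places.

RK4: k1 = f(t_n, y_n); k2 = f(t_n + h/2, y_n + (h/2)·k1); k3 = f(t_n + h/2, y_n + (h/2)·k2); k4 = f(t_n + h, y_n + h·k3); y_{n+1} = y_n + (h/6)·(k1 + 2k2 + 2k3 + k4).
t=1.000000, y=1.600000:
  k1 = f(1.000000, 1.600000) = 2.618000
  k2 = f(1.095000, 1.848710) = 3.172623
  k3 = f(1.095000, 1.901399) = 3.290120
  k4 = f(1.190000, 2.225123) = 4.012024
  y ← 1.600000 + (0.19/6)·(k1 + 2k2 + 2k3 + k4) = 2.219258
y(1.19) ≈ 2.2193

2.2193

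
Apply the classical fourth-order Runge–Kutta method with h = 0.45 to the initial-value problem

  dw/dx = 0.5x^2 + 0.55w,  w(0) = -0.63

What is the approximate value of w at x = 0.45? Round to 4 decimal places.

-0.7907

RK4: k1 = f(x_n, w_n); k2 = f(x_n + h/2, w_n + (h/2)·k1); k3 = f(x_n + h/2, w_n + (h/2)·k2); k4 = f(x_n + h, w_n + h·k3); w_{n+1} = w_n + (h/6)·(k1 + 2k2 + 2k3 + k4).
x=0.000000, w=-0.630000:
  k1 = f(0.000000, -0.630000) = -0.346500
  k2 = f(0.225000, -0.707963) = -0.364067
  k3 = f(0.225000, -0.711915) = -0.366241
  k4 = f(0.450000, -0.794808) = -0.335895
  w ← -0.630000 + (0.45/6)·(k1 + 2k2 + 2k3 + k4) = -0.790726
w(0.45) ≈ -0.7907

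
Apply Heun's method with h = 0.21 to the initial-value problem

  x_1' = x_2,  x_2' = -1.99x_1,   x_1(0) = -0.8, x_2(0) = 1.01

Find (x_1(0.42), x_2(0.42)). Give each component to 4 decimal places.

-0.2555, 1.4740

Heun on (x_1,x_2): k1 = f(t_n, state_n); k2 = f(t_n + h, state_n + h·k1); state_{n+1} = state_n + (h/2)·(k1 + k2).
0.000000: (-0.800000, 1.010000)
  k1 = (1.010000, 1.592000)
  predictor → (-0.587900, 1.344320)
  k2 = (1.344320, 1.169921)
  → (-0.552796, 1.300002)
0.210000: (-0.552796, 1.300002)
  k1 = (1.300002, 1.100065)
  predictor → (-0.279796, 1.531015)
  k2 = (1.531015, 0.556794)
  → (-0.255540, 1.473972)
(x_1(0.42), x_2(0.42)) ≈ (-0.2555, 1.4740)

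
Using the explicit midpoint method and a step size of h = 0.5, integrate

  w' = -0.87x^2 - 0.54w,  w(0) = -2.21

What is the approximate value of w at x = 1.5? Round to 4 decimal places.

Midpoint: k1 = f(x_n, w_n); k2 = f(x_n + h/2, w_n + (h/2)·k1); w_{n+1} = w_n + h·k2.
x=0.000000, w=-2.210000:
  k1 = f(0.000000, -2.210000) = 1.193400
  k2 = f(0.250000, -1.911650) = 0.977916
  w ← -2.210000 + 0.5·0.977916 = -1.721042
x=0.500000, w=-1.721042:
  k1 = f(0.500000, -1.721042) = 0.711863
  k2 = f(0.750000, -1.543076) = 0.343886
  w ← -1.721042 + 0.5·0.343886 = -1.549099
x=1.000000, w=-1.549099:
  k1 = f(1.000000, -1.549099) = -0.033487
  k2 = f(1.250000, -1.557471) = -0.518341
  w ← -1.549099 + 0.5·(-0.518341) = -1.808269
w(1.5) ≈ -1.8083

-1.8083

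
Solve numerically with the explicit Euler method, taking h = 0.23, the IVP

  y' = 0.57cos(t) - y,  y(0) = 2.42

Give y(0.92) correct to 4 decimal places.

Euler: y_{n+1} = y_n + h·f(t_n, y_n).
t=0.000000, y=2.420000: f=-1.850000 → y ← 2.420000 + 0.23·(-1.850000) = 1.994500
t=0.230000, y=1.994500: f=-1.439510 → y ← 1.994500 + 0.23·(-1.439510) = 1.663413
t=0.460000, y=1.663413: f=-1.152663 → y ← 1.663413 + 0.23·(-1.152663) = 1.398300
t=0.690000, y=1.398300: f=-0.958690 → y ← 1.398300 + 0.23·(-0.958690) = 1.177802
y(0.92) ≈ 1.1778

1.1778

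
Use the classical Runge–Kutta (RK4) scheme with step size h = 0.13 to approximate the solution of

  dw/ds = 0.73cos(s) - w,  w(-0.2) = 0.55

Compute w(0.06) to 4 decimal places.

0.5904

RK4: k1 = f(s_n, w_n); k2 = f(s_n + h/2, w_n + (h/2)·k1); k3 = f(s_n + h/2, w_n + (h/2)·k2); k4 = f(s_n + h, w_n + h·k3); w_{n+1} = w_n + (h/6)·(k1 + 2k2 + 2k3 + k4).
s=-0.200000, w=0.550000:
  k1 = f(-0.200000, 0.550000) = 0.165449
  k2 = f(-0.135000, 0.560754) = 0.162604
  k3 = f(-0.135000, 0.560569) = 0.162789
  k4 = f(-0.070000, 0.571163) = 0.157050
  w ← 0.550000 + (0.13/6)·(k1 + 2k2 + 2k3 + k4) = 0.571088
s=-0.070000, w=0.571088:
  k1 = f(-0.070000, 0.571088) = 0.157124
  k2 = f(-0.005000, 0.581301) = 0.148690
  k3 = f(-0.005000, 0.580753) = 0.149238
  k4 = f(0.060000, 0.590489) = 0.138198
  w ← 0.571088 + (0.13/6)·(k1 + 2k2 + 2k3 + k4) = 0.590397
w(0.06) ≈ 0.5904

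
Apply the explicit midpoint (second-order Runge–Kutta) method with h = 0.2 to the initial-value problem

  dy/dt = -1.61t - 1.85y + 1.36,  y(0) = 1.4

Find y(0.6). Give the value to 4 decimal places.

0.7496

Midpoint: k1 = f(t_n, y_n); k2 = f(t_n + h/2, y_n + (h/2)·k1); y_{n+1} = y_n + h·k2.
t=0.000000, y=1.400000:
  k1 = f(0.000000, 1.400000) = -1.230000
  k2 = f(0.100000, 1.277000) = -1.163450
  y ← 1.400000 + 0.2·(-1.163450) = 1.167310
t=0.200000, y=1.167310:
  k1 = f(0.200000, 1.167310) = -1.121523
  k2 = f(0.300000, 1.055158) = -1.075042
  y ← 1.167310 + 0.2·(-1.075042) = 0.952302
t=0.400000, y=0.952302:
  k1 = f(0.400000, 0.952302) = -1.045758
  k2 = f(0.500000, 0.847726) = -1.013293
  y ← 0.952302 + 0.2·(-1.013293) = 0.749643
y(0.6) ≈ 0.7496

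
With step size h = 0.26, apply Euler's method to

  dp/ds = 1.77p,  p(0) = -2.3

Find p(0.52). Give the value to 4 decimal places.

-4.9040

Euler: p_{n+1} = p_n + h·f(s_n, p_n).
s=0.000000, p=-2.300000: f=-4.071000 → p ← -2.300000 + 0.26·(-4.071000) = -3.358460
s=0.260000, p=-3.358460: f=-5.944474 → p ← -3.358460 + 0.26·(-5.944474) = -4.904023
p(0.52) ≈ -4.9040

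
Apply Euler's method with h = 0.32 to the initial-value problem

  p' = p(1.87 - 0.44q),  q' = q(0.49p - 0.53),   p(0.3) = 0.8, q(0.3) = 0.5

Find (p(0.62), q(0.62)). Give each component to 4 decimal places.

1.2224, 0.4779

Euler on (p,q): p_{n+1} = p_n + h·p', q_{n+1} = q_n + h·q'.
0.300000: (0.800000, 0.500000); f=(1.320000, -0.069000) → (1.222400, 0.477920)
(p(0.62), q(0.62)) ≈ (1.2224, 0.4779)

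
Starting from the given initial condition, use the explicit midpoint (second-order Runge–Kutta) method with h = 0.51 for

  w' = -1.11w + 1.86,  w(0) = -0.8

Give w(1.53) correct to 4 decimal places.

1.1565

Midpoint: k1 = f(x_n, w_n); k2 = f(x_n + h/2, w_n + (h/2)·k1); w_{n+1} = w_n + h·k2.
x=0.000000, w=-0.800000:
  k1 = f(0.000000, -0.800000) = 2.748000
  k2 = f(0.255000, -0.099260) = 1.970179
  w ← -0.800000 + 0.51·1.970179 = 0.204791
x=0.510000, w=0.204791:
  k1 = f(0.510000, 0.204791) = 1.632682
  k2 = f(0.765000, 0.621125) = 1.170551
  w ← 0.204791 + 0.51·1.170551 = 0.801772
x=1.020000, w=0.801772:
  k1 = f(1.020000, 0.801772) = 0.970033
  k2 = f(1.275000, 1.049131) = 0.695465
  w ← 0.801772 + 0.51·0.695465 = 1.156459
w(1.53) ≈ 1.1565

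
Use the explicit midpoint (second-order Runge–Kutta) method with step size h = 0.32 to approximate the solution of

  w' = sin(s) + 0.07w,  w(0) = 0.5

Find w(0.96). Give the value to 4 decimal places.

Midpoint: k1 = f(s_n, w_n); k2 = f(s_n + h/2, w_n + (h/2)·k1); w_{n+1} = w_n + h·k2.
s=0.000000, w=0.500000:
  k1 = f(0.000000, 0.500000) = 0.035000
  k2 = f(0.160000, 0.505600) = 0.194710
  w ← 0.500000 + 0.32·0.194710 = 0.562307
s=0.320000, w=0.562307:
  k1 = f(0.320000, 0.562307) = 0.353928
  k2 = f(0.480000, 0.618936) = 0.505105
  w ← 0.562307 + 0.32·0.505105 = 0.723941
s=0.640000, w=0.723941:
  k1 = f(0.640000, 0.723941) = 0.647871
  k2 = f(0.800000, 0.827600) = 0.775288
  w ← 0.723941 + 0.32·0.775288 = 0.972033
w(0.96) ≈ 0.9720

0.9720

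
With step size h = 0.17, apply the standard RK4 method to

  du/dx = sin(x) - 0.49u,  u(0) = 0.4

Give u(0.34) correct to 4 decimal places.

RK4: k1 = f(x_n, u_n); k2 = f(x_n + h/2, u_n + (h/2)·k1); k3 = f(x_n + h/2, u_n + (h/2)·k2); k4 = f(x_n + h, u_n + h·k3); u_{n+1} = u_n + (h/6)·(k1 + 2k2 + 2k3 + k4).
x=0.000000, u=0.400000:
  k1 = f(0.000000, 0.400000) = -0.196000
  k2 = f(0.085000, 0.383340) = -0.102939
  k3 = f(0.085000, 0.391250) = -0.106815
  k4 = f(0.170000, 0.381841) = -0.017920
  u ← 0.400000 + (0.17/6)·(k1 + 2k2 + 2k3 + k4) = 0.382053
x=0.170000, u=0.382053:
  k1 = f(0.170000, 0.382053) = -0.018024
  k2 = f(0.255000, 0.380521) = 0.065790
  k3 = f(0.255000, 0.387645) = 0.062299
  k4 = f(0.340000, 0.392644) = 0.141092
  u ← 0.382053 + (0.17/6)·(k1 + 2k2 + 2k3 + k4) = 0.392798
u(0.34) ≈ 0.3928

0.3928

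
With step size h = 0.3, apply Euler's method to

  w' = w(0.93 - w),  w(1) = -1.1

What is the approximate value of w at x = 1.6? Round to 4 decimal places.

Euler: w_{n+1} = w_n + h·f(x_n, w_n).
x=1.000000, w=-1.100000: f=-2.233000 → w ← -1.100000 + 0.3·(-2.233000) = -1.769900
x=1.300000, w=-1.769900: f=-4.778553 → w ← -1.769900 + 0.3·(-4.778553) = -3.203466
w(1.6) ≈ -3.2035

-3.2035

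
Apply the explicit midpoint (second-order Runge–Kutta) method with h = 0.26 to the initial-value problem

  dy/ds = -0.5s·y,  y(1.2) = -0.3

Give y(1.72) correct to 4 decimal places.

-0.2050

Midpoint: k1 = f(s_n, y_n); k2 = f(s_n + h/2, y_n + (h/2)·k1); y_{n+1} = y_n + h·k2.
s=1.200000, y=-0.300000:
  k1 = f(1.200000, -0.300000) = 0.180000
  k2 = f(1.330000, -0.276600) = 0.183939
  y ← -0.300000 + 0.26·0.183939 = -0.252176
s=1.460000, y=-0.252176:
  k1 = f(1.460000, -0.252176) = 0.184088
  k2 = f(1.590000, -0.228244) = 0.181454
  y ← -0.252176 + 0.26·0.181454 = -0.204998
y(1.72) ≈ -0.2050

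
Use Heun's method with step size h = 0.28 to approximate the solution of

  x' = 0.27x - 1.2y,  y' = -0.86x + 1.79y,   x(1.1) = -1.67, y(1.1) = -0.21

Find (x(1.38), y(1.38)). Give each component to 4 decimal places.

-1.7777, 0.1680

Heun on (x,y): k1 = f(t_n, state_n); k2 = f(t_n + h, state_n + h·k1); state_{n+1} = state_n + (h/2)·(k1 + k2).
1.100000: (-1.670000, -0.210000)
  k1 = (-0.198900, 1.060300)
  predictor → (-1.725692, 0.086884)
  k2 = (-0.570198, 1.639617)
  → (-1.777674, 0.167988)
(x(1.38), y(1.38)) ≈ (-1.7777, 0.1680)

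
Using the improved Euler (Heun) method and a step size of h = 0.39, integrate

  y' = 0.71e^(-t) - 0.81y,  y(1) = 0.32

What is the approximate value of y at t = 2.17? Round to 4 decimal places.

Heun: k1 = f(t_n, y_n); k2 = f(t_n + h, y_n + h·k1); y_{n+1} = y_n + (h/2)·(k1 + k2).
t=1.000000, y=0.320000:
  k1 = f(1.000000, 0.320000) = 0.001994
  k2 = f(1.390000, 0.320778) = -0.082987
  y ← 0.320000 + (0.39/2)·(0.001994 + (-0.082987)) = 0.304207
t=1.390000, y=0.304207:
  k1 = f(1.390000, 0.304207) = -0.069564
  k2 = f(1.780000, 0.277077) = -0.104699
  y ← 0.304207 + (0.39/2)·(-0.069564 + (-0.104699)) = 0.270225
t=1.780000, y=0.270225:
  k1 = f(1.780000, 0.270225) = -0.099149
  k2 = f(2.170000, 0.231557) = -0.106495
  y ← 0.270225 + (0.39/2)·(-0.099149 + (-0.106495)) = 0.230125
y(2.17) ≈ 0.2301

0.2301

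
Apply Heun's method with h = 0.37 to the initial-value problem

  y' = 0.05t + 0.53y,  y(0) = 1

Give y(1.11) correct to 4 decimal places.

1.8319

Heun: k1 = f(t_n, y_n); k2 = f(t_n + h, y_n + h·k1); y_{n+1} = y_n + (h/2)·(k1 + k2).
t=0.000000, y=1.000000:
  k1 = f(0.000000, 1.000000) = 0.530000
  k2 = f(0.370000, 1.196100) = 0.652433
  y ← 1.000000 + (0.37/2)·(0.530000 + 0.652433) = 1.218750
t=0.370000, y=1.218750:
  k1 = f(0.370000, 1.218750) = 0.664438
  k2 = f(0.740000, 1.464592) = 0.813234
  y ← 1.218750 + (0.37/2)·(0.664438 + 0.813234) = 1.492119
t=0.740000, y=1.492119:
  k1 = f(0.740000, 1.492119) = 0.827823
  k2 = f(1.110000, 1.798414) = 1.008659
  y ← 1.492119 + (0.37/2)·(0.827823 + 1.008659) = 1.831869
y(1.11) ≈ 1.8319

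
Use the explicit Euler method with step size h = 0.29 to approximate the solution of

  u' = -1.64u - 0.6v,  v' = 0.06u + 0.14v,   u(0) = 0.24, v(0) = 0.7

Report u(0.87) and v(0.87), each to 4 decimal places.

-0.1984, 0.7912

Euler on (u,v): u_{n+1} = u_n + h·u', v_{n+1} = v_n + h·v'.
0.000000: (0.240000, 0.700000); f=(-0.813600, 0.112400) → (0.004056, 0.732596)
0.290000: (0.004056, 0.732596); f=(-0.446209, 0.102807) → (-0.125345, 0.762410)
0.580000: (-0.125345, 0.762410); f=(-0.251881, 0.099217) → (-0.198390, 0.791183)
(u(0.87), v(0.87)) ≈ (-0.1984, 0.7912)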